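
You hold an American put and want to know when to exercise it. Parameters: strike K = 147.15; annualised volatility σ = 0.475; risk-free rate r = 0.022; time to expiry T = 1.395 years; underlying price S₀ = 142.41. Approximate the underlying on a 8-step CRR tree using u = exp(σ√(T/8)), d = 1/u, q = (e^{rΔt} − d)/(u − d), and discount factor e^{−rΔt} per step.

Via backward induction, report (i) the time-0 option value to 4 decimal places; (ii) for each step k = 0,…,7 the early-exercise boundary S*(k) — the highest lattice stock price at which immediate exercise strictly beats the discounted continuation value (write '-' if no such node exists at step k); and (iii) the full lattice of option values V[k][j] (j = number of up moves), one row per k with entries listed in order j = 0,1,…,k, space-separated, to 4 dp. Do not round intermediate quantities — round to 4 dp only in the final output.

price = 31.9690
boundary = - - - - 64.4122 78.5437 95.7755 116.7878
tree:
31.9690
42.6460 19.7122
55.1656 28.3171 9.7837
68.8951 39.5221 15.4104 3.2654
82.7378 53.2335 23.7691 5.7346 0.3963
94.3267 68.6063 35.6463 10.0361 0.7370 0.0000
103.8306 82.7378 51.3745 17.4953 1.3706 0.0000 0.0000
111.6246 94.3267 68.6063 30.3622 2.5489 0.0000 0.0000 0.0000
118.0162 103.8306 82.7378 51.3745 4.7400 0.0000 0.0000 0.0000 0.0000

Δt=0.17438, u=1.21939, d=0.82008, q=0.46020, disc=e^(-rΔt)=0.99617
k=8 terminal: V=max(K-S,0) → 118.0162 103.8306 82.7378 51.3745 4.7400 0.0000 0.0000 0.0000 0.0000
k=7: j=0 S=35.5254 intr=111.6246 cont=111.0611 V=111.6246[EX]; j=1 S=52.8233 intr=94.3267 cont=93.7633 V=94.3267[EX]; j=2 S=78.5437 intr=68.6063 cont=68.0429 V=68.6063[EX]; j=3 S=116.7878 intr=30.3622 cont=29.7988 V=30.3622[EX]; j=4 S=173.6535 intr=0.0000 cont=2.5489 V=2.5489[hold]; j=5 S=258.2079 intr=0.0000 cont=0.0000 V=0.0000[hold]; j=6 S=383.9331 intr=0.0000 cont=0.0000 V=0.0000[hold]; j=7 S=570.8757 intr=0.0000 cont=0.0000 V=0.0000[hold]  S*(7)=116.7878
k=6: j=0 S=43.3194 intr=103.8306 cont=103.2672 V=103.8306[EX]; j=1 S=64.4122 intr=82.7378 cont=82.1743 V=82.7378[EX]; j=2 S=95.7755 intr=51.3745 cont=50.8111 V=51.3745[EX]; j=3 S=142.4100 intr=4.7400 cont=17.4953 V=17.4953[hold]; j=4 S=211.7515 intr=0.0000 cont=1.3706 V=1.3706[hold]; j=5 S=314.8564 intr=0.0000 cont=0.0000 V=0.0000[hold]; j=6 S=468.1646 intr=0.0000 cont=0.0000 V=0.0000[hold]  S*(6)=95.7755
k=5: j=0 S=52.8233 intr=94.3267 cont=93.7633 V=94.3267[EX]; j=1 S=78.5437 intr=68.6063 cont=68.0429 V=68.6063[EX]; j=2 S=116.7878 intr=30.3622 cont=35.6463 V=35.6463[hold]; j=3 S=173.6535 intr=0.0000 cont=10.0361 V=10.0361[hold]; j=4 S=258.2079 intr=0.0000 cont=0.7370 V=0.7370[hold]; j=5 S=383.9331 intr=0.0000 cont=0.0000 V=0.0000[hold]  S*(5)=78.5437
k=4: j=0 S=64.4122 intr=82.7378 cont=82.1743 V=82.7378[EX]; j=1 S=95.7755 intr=51.3745 cont=53.2335 V=53.2335[hold]; j=2 S=142.4100 intr=4.7400 cont=23.7691 V=23.7691[hold]; j=3 S=211.7515 intr=0.0000 cont=5.7346 V=5.7346[hold]; j=4 S=314.8564 intr=0.0000 cont=0.3963 V=0.3963[hold]  S*(4)=64.4122
k=3: j=0 S=78.5437 intr=68.6063 cont=68.8951 V=68.8951[hold]; j=1 S=116.7878 intr=30.3622 cont=39.5221 V=39.5221[hold]; j=2 S=173.6535 intr=0.0000 cont=15.4104 V=15.4104[hold]; j=3 S=258.2079 intr=0.0000 cont=3.2654 V=3.2654[hold]  S*(3)=-
k=2: j=0 S=95.7755 intr=51.3745 cont=55.1656 V=55.1656[hold]; j=1 S=142.4100 intr=4.7400 cont=28.3171 V=28.3171[hold]; j=2 S=211.7515 intr=0.0000 cont=9.7837 V=9.7837[hold]  S*(2)=-
k=1: j=0 S=116.7878 intr=30.3622 cont=42.6460 V=42.6460[hold]; j=1 S=173.6535 intr=0.0000 cont=19.7122 V=19.7122[hold]  S*(1)=-
k=0: j=0 S=142.4100 intr=4.7400 cont=31.9690 V=31.9690[hold]  S*(0)=-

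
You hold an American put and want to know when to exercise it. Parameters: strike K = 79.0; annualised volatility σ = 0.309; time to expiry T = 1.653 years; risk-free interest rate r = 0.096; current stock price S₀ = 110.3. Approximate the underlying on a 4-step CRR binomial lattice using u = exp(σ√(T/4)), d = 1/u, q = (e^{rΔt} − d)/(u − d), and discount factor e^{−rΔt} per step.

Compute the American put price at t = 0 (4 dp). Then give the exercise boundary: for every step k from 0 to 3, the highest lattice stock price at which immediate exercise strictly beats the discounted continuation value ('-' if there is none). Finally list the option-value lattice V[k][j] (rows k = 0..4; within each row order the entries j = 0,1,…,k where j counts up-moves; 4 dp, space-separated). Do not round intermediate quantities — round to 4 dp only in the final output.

Δt=0.41325, u=1.21974, d=0.81985, q=0.55170, disc=e^(-rΔt)=0.96110
k=4 terminal: V=max(K-S,0) → 29.1685 4.8622 0.0000 0.0000 0.0000
k=3: j=0 S=60.7816 intr=18.2184 cont=15.1457 V=18.2184[EX]; j=1 S=90.4290 intr=0.0000 cont=2.0949 V=2.0949[hold]; j=2 S=134.5375 intr=0.0000 cont=0.0000 V=0.0000[hold]; j=3 S=200.1609 intr=0.0000 cont=0.0000 V=0.0000[hold]  S*(3)=60.7816
k=2: j=0 S=74.1378 intr=4.8622 cont=8.9604 V=8.9604[hold]; j=1 S=110.3000 intr=0.0000 cont=0.9026 V=0.9026[hold]; j=2 S=164.1010 intr=0.0000 cont=0.0000 V=0.0000[hold]  S*(2)=-
k=1: j=0 S=90.4290 intr=0.0000 cont=4.3393 V=4.3393[hold]; j=1 S=134.5375 intr=0.0000 cont=0.3889 V=0.3889[hold]  S*(1)=-
k=0: j=0 S=110.3000 intr=0.0000 cont=2.0759 V=2.0759[hold]  S*(0)=-

price = 2.0759
boundary = - - - 60.7816
tree:
2.0759
4.3393 0.3889
8.9604 0.9026 0.0000
18.2184 2.0949 0.0000 0.0000
29.1685 4.8622 0.0000 0.0000 0.0000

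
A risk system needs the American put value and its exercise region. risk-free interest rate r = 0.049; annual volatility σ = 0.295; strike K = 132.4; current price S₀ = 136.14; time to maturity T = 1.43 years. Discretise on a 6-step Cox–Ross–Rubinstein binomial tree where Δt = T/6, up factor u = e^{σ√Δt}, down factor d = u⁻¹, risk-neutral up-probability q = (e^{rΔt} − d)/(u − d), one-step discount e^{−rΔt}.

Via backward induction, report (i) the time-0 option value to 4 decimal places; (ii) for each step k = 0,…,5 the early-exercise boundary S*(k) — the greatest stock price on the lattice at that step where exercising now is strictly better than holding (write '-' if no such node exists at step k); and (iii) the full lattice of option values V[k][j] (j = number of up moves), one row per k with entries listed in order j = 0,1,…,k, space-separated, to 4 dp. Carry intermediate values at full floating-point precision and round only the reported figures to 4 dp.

price = 13.0913
boundary = - - - 88.3788 102.0690 88.3788
tree:
13.0913
20.4589 6.1657
30.7664 10.8194 1.7421
44.0212 18.4746 3.5586 0.0000
55.8752 30.3310 7.2691 0.0000 0.0000
66.1393 44.0212 14.8485 0.0000 0.0000 0.0000
75.0266 55.8752 30.3310 0.0000 0.0000 0.0000 0.0000

Δt=0.23833  u=1.15490  d=0.86587  q=0.50470  discount=0.98839
step 6 (expiry): payoffs max(K−S,0) = 75.0266 55.8752 30.3310 0.0000 0.0000 0.0000 0.0000
step 5: (k=5,j=0): S=66.2607, (K−S)⁺=66.1393, hold=64.6020 ⇒ V=66.1393 exercise | (k=5,j=1): S=88.3788, (K−S)⁺=44.0212, hold=42.4840 ⇒ V=44.0212 exercise | (k=5,j=2): S=117.8799, (K−S)⁺=14.5201, hold=14.8485 ⇒ V=14.8485 continue | (k=5,j=3): S=157.2286, (K−S)⁺=0.0000, hold=0.0000 ⇒ V=0.0000 continue | (k=5,j=4): S=209.7121, (K−S)⁺=0.0000, hold=0.0000 ⇒ V=0.0000 continue | (k=5,j=5): S=279.7146, (K−S)⁺=0.0000, hold=0.0000 ⇒ V=0.0000 continue  boundary S*=88.3788
step 4: (k=4,j=0): S=76.5248, (K−S)⁺=55.8752, hold=54.3380 ⇒ V=55.8752 exercise | (k=4,j=1): S=102.0690, (K−S)⁺=30.3310, hold=28.9576 ⇒ V=30.3310 exercise | (k=4,j=2): S=136.1400, (K−S)⁺=0.0000, hold=7.2691 ⇒ V=7.2691 continue | (k=4,j=3): S=181.5840, (K−S)⁺=0.0000, hold=0.0000 ⇒ V=0.0000 continue | (k=4,j=4): S=242.1973, (K−S)⁺=0.0000, hold=0.0000 ⇒ V=0.0000 continue  boundary S*=102.0690
step 3: (k=3,j=0): S=88.3788, (K−S)⁺=44.0212, hold=42.4840 ⇒ V=44.0212 exercise | (k=3,j=1): S=117.8799, (K−S)⁺=14.5201, hold=18.4746 ⇒ V=18.4746 continue | (k=3,j=2): S=157.2286, (K−S)⁺=0.0000, hold=3.5586 ⇒ V=3.5586 continue | (k=3,j=3): S=209.7121, (K−S)⁺=0.0000, hold=0.0000 ⇒ V=0.0000 continue  boundary S*=88.3788
step 2: (k=2,j=0): S=102.0690, (K−S)⁺=30.3310, hold=30.7664 ⇒ V=30.7664 continue | (k=2,j=1): S=136.1400, (K−S)⁺=0.0000, hold=10.8194 ⇒ V=10.8194 continue | (k=2,j=2): S=181.5840, (K−S)⁺=0.0000, hold=1.7421 ⇒ V=1.7421 continue  boundary S*=-
step 1: (k=1,j=0): S=117.8799, (K−S)⁺=14.5201, hold=20.4589 ⇒ V=20.4589 continue | (k=1,j=1): S=157.2286, (K−S)⁺=0.0000, hold=6.1657 ⇒ V=6.1657 continue  boundary S*=-
step 0: (k=0,j=0): S=136.1400, (K−S)⁺=0.0000, hold=13.0913 ⇒ V=13.0913 continue  boundary S*=-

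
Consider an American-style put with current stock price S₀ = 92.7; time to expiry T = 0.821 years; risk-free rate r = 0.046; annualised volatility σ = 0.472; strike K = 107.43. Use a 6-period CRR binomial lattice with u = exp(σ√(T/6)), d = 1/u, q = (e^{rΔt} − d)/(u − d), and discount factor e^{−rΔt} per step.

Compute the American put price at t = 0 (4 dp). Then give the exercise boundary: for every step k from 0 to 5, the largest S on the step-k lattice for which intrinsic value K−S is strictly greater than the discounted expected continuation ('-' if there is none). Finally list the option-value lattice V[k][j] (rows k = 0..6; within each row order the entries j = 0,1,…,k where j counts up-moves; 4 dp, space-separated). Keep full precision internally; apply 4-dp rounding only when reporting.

Δt=0.13683  u=1.19077  d=0.83979  q=0.47445  discount=0.99373
step 6 (expiry): payoffs max(K−S,0) = 74.9123 61.3224 42.0528 14.7300 0.0000 0.0000 0.0000
step 5: (k=5,j=0): S=38.7210, (K−S)⁺=68.7090, hold=68.0350 ⇒ V=68.7090 exercise | (k=5,j=1): S=54.9034, (K−S)⁺=52.5266, hold=51.8525 ⇒ V=52.5266 exercise | (k=5,j=2): S=77.8490, (K−S)⁺=29.5810, hold=28.9069 ⇒ V=29.5810 exercise | (k=5,j=3): S=110.3841, (K−S)⁺=0.0000, hold=7.6928 ⇒ V=7.6928 continue | (k=5,j=4): S=156.5164, (K−S)⁺=0.0000, hold=0.0000 ⇒ V=0.0000 continue | (k=5,j=5): S=221.9286, (K−S)⁺=0.0000, hold=0.0000 ⇒ V=0.0000 continue  boundary S*=77.8490
step 4: (k=4,j=0): S=46.1076, (K−S)⁺=61.3224, hold=60.6483 ⇒ V=61.3224 exercise | (k=4,j=1): S=65.3772, (K−S)⁺=42.0528, hold=41.3787 ⇒ V=42.0528 exercise | (k=4,j=2): S=92.7000, (K−S)⁺=14.7300, hold=19.0756 ⇒ V=19.0756 continue | (k=4,j=3): S=131.4417, (K−S)⁺=0.0000, hold=4.0175 ⇒ V=4.0175 continue | (k=4,j=4): S=186.3746, (K−S)⁺=0.0000, hold=0.0000 ⇒ V=0.0000 continue  boundary S*=65.3772
step 3: (k=3,j=0): S=54.9034, (K−S)⁺=52.5266, hold=51.8525 ⇒ V=52.5266 exercise | (k=3,j=1): S=77.8490, (K−S)⁺=29.5810, hold=30.9558 ⇒ V=30.9558 continue | (k=3,j=2): S=110.3841, (K−S)⁺=0.0000, hold=11.8564 ⇒ V=11.8564 continue | (k=3,j=3): S=156.5164, (K−S)⁺=0.0000, hold=2.0982 ⇒ V=2.0982 continue  boundary S*=54.9034
step 2: (k=2,j=0): S=65.3772, (K−S)⁺=42.0528, hold=42.0269 ⇒ V=42.0528 exercise | (k=2,j=1): S=92.7000, (K−S)⁺=14.7300, hold=21.7567 ⇒ V=21.7567 continue | (k=2,j=2): S=131.4417, (K−S)⁺=0.0000, hold=7.1813 ⇒ V=7.1813 continue  boundary S*=65.3772
step 1: (k=1,j=0): S=77.8490, (K−S)⁺=29.5810, hold=32.2198 ⇒ V=32.2198 continue | (k=1,j=1): S=110.3841, (K−S)⁺=0.0000, hold=14.7482 ⇒ V=14.7482 continue  boundary S*=-
step 0: (k=0,j=0): S=92.7000, (K−S)⁺=14.7300, hold=23.7802 ⇒ V=23.7802 continue  boundary S*=-

price = 23.7802
boundary = - - 65.3772 54.9034 65.3772 77.8490
tree:
23.7802
32.2198 14.7482
42.0528 21.7567 7.1813
52.5266 30.9558 11.8564 2.0982
61.3224 42.0528 19.0756 4.0175 0.0000
68.7090 52.5266 29.5810 7.6928 0.0000 0.0000
74.9123 61.3224 42.0528 14.7300 0.0000 0.0000 0.0000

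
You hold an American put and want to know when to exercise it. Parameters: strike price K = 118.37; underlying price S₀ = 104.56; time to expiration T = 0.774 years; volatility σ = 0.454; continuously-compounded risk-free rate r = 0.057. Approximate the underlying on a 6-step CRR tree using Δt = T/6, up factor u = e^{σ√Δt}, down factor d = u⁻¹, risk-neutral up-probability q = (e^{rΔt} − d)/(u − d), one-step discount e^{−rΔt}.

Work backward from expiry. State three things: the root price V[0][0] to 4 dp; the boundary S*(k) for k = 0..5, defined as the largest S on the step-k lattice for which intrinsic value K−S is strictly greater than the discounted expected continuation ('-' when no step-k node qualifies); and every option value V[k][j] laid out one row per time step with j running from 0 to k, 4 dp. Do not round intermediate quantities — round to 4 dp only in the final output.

Δt=0.12900  u=1.17711  d=0.84954  q=0.48185  discount=0.99267
step 6 (expiry): payoffs max(K−S,0) = 79.0634 63.9073 42.9073 13.8100 0.0000 0.0000 0.0000
step 5: (k=5,j=0): S=46.2682, (K−S)⁺=72.1018, hold=71.2346 ⇒ V=72.1018 exercise | (k=5,j=1): S=64.1085, (K−S)⁺=54.2615, hold=53.3943 ⇒ V=54.2615 exercise | (k=5,j=2): S=88.8278, (K−S)⁺=29.5422, hold=28.6750 ⇒ V=29.5422 exercise | (k=5,j=3): S=123.0785, (K−S)⁺=0.0000, hold=7.1032 ⇒ V=7.1032 continue | (k=5,j=4): S=170.5357, (K−S)⁺=0.0000, hold=0.0000 ⇒ V=0.0000 continue | (k=5,j=5): S=236.2917, (K−S)⁺=0.0000, hold=0.0000 ⇒ V=0.0000 continue  boundary S*=88.8278
step 4: (k=4,j=0): S=54.4627, (K−S)⁺=63.9073, hold=63.0401 ⇒ V=63.9073 exercise | (k=4,j=1): S=75.4627, (K−S)⁺=42.9073, hold=42.0401 ⇒ V=42.9073 exercise | (k=4,j=2): S=104.5600, (K−S)⁺=13.8100, hold=18.5926 ⇒ V=18.5926 continue | (k=4,j=3): S=144.8768, (K−S)⁺=0.0000, hold=3.6535 ⇒ V=3.6535 continue | (k=4,j=4): S=200.7391, (K−S)⁺=0.0000, hold=0.0000 ⇒ V=0.0000 continue  boundary S*=75.4627
step 3: (k=3,j=0): S=64.1085, (K−S)⁺=54.2615, hold=53.3943 ⇒ V=54.2615 exercise | (k=3,j=1): S=88.8278, (K−S)⁺=29.5422, hold=30.9626 ⇒ V=30.9626 continue | (k=3,j=2): S=123.0785, (K−S)⁺=0.0000, hold=11.3107 ⇒ V=11.3107 continue | (k=3,j=3): S=170.5357, (K−S)⁺=0.0000, hold=1.8792 ⇒ V=1.8792 continue  boundary S*=64.1085
step 2: (k=2,j=0): S=75.4627, (K−S)⁺=42.9073, hold=42.7196 ⇒ V=42.9073 exercise | (k=2,j=1): S=104.5600, (K−S)⁺=13.8100, hold=21.3358 ⇒ V=21.3358 continue | (k=2,j=2): S=144.8768, (K−S)⁺=0.0000, hold=6.7165 ⇒ V=6.7165 continue  boundary S*=75.4627
step 1: (k=1,j=0): S=88.8278, (K−S)⁺=29.5422, hold=32.2748 ⇒ V=32.2748 continue | (k=1,j=1): S=123.0785, (K−S)⁺=0.0000, hold=14.1867 ⇒ V=14.1867 continue  boundary S*=-
step 0: (k=0,j=0): S=104.5600, (K−S)⁺=13.8100, hold=23.3864 ⇒ V=23.3864 continue  boundary S*=-

price = 23.3864
boundary = - - 75.4627 64.1085 75.4627 88.8278
tree:
23.3864
32.2748 14.1867
42.9073 21.3358 6.7165
54.2615 30.9626 11.3107 1.8792
63.9073 42.9073 18.5926 3.6535 0.0000
72.1018 54.2615 29.5422 7.1032 0.0000 0.0000
79.0634 63.9073 42.9073 13.8100 0.0000 0.0000 0.0000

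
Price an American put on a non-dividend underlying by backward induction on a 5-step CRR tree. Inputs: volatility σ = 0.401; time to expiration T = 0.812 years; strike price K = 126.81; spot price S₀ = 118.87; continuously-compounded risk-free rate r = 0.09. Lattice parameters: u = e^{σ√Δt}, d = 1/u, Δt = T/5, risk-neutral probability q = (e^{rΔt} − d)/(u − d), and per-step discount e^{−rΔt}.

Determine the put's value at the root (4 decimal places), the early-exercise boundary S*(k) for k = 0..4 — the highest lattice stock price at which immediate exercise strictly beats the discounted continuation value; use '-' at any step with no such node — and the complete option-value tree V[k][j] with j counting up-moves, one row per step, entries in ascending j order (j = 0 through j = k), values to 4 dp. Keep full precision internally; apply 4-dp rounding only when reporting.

Δt=0.16240  u=1.17539  d=0.85078  q=0.50505  discount=0.98549
step 5 (expiry): payoffs max(K−S,0) = 73.8235 53.6071 25.6775 0.0000 0.0000 0.0000
step 4: (k=4,j=0): S=62.2798, (K−S)⁺=64.5302, hold=62.6903 ⇒ V=64.5302 exercise | (k=4,j=1): S=86.0418, (K−S)⁺=40.7682, hold=38.9282 ⇒ V=40.7682 exercise | (k=4,j=2): S=118.8700, (K−S)⁺=7.9400, hold=12.5248 ⇒ V=12.5248 continue | (k=4,j=3): S=164.2234, (K−S)⁺=0.0000, hold=0.0000 ⇒ V=0.0000 continue | (k=4,j=4): S=226.8807, (K−S)⁺=0.0000, hold=0.0000 ⇒ V=0.0000 continue  boundary S*=86.0418
step 3: (k=3,j=0): S=73.2029, (K−S)⁺=53.6071, hold=51.7671 ⇒ V=53.6071 exercise | (k=3,j=1): S=101.1325, (K−S)⁺=25.6775, hold=26.1194 ⇒ V=26.1194 continue | (k=3,j=2): S=139.7184, (K−S)⁺=0.0000, hold=6.1092 ⇒ V=6.1092 continue | (k=3,j=3): S=193.0262, (K−S)⁺=0.0000, hold=0.0000 ⇒ V=0.0000 continue  boundary S*=73.2029
step 2: (k=2,j=0): S=86.0418, (K−S)⁺=40.7682, hold=39.1482 ⇒ V=40.7682 exercise | (k=2,j=1): S=118.8700, (K−S)⁺=7.9400, hold=15.7810 ⇒ V=15.7810 continue | (k=2,j=2): S=164.2234, (K−S)⁺=0.0000, hold=2.9799 ⇒ V=2.9799 continue  boundary S*=86.0418
step 1: (k=1,j=0): S=101.1325, (K−S)⁺=25.6775, hold=27.7401 ⇒ V=27.7401 continue | (k=1,j=1): S=139.7184, (K−S)⁺=0.0000, hold=9.1807 ⇒ V=9.1807 continue  boundary S*=-
step 0: (k=0,j=0): S=118.8700, (K−S)⁺=7.9400, hold=18.1003 ⇒ V=18.1003 continue  boundary S*=-

price = 18.1003
boundary = - - 86.0418 73.2029 86.0418
tree:
18.1003
27.7401 9.1807
40.7682 15.7810 2.9799
53.6071 26.1194 6.1092 0.0000
64.5302 40.7682 12.5248 0.0000 0.0000
73.8235 53.6071 25.6775 0.0000 0.0000 0.0000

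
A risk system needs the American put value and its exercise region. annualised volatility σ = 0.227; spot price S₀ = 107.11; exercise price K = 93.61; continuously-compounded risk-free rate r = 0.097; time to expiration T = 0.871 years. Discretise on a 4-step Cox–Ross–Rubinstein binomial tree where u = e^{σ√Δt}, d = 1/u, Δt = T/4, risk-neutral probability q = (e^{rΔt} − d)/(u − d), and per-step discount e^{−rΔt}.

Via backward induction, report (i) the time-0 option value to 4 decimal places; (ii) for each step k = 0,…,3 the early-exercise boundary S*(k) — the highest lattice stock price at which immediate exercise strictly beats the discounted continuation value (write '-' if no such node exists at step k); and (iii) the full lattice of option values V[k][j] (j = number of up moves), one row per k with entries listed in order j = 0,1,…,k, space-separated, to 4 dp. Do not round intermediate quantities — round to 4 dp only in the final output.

price = 1.9850
boundary = - - - 77.9507
tree:
1.9850
4.0811 0.5038
8.1585 1.2083 0.0000
15.6593 2.8976 0.0000 0.0000
23.4941 6.9491 0.0000 0.0000 0.0000

Δt=0.21775  u=1.11174  d=0.89949  q=0.57412  discount=0.97910
step 4 (expiry): payoffs max(K−S,0) = 23.4941 6.9491 0.0000 0.0000 0.0000
step 3: (k=3,j=0): S=77.9507, (K−S)⁺=15.6593, hold=13.7028 ⇒ V=15.6593 exercise | (k=3,j=1): S=96.3444, (K−S)⁺=0.0000, hold=2.8976 ⇒ V=2.8976 continue | (k=3,j=2): S=119.0785, (K−S)⁺=0.0000, hold=0.0000 ⇒ V=0.0000 continue | (k=3,j=3): S=147.1770, (K−S)⁺=0.0000, hold=0.0000 ⇒ V=0.0000 continue  boundary S*=77.9507
step 2: (k=2,j=0): S=86.6609, (K−S)⁺=6.9491, hold=8.1585 ⇒ V=8.1585 continue | (k=2,j=1): S=107.1100, (K−S)⁺=0.0000, hold=1.2083 ⇒ V=1.2083 continue | (k=2,j=2): S=132.3844, (K−S)⁺=0.0000, hold=0.0000 ⇒ V=0.0000 continue  boundary S*=-
step 1: (k=1,j=0): S=96.3444, (K−S)⁺=0.0000, hold=4.0811 ⇒ V=4.0811 continue | (k=1,j=1): S=119.0785, (K−S)⁺=0.0000, hold=0.5038 ⇒ V=0.5038 continue  boundary S*=-
step 0: (k=0,j=0): S=107.1100, (K−S)⁺=0.0000, hold=1.9850 ⇒ V=1.9850 continue  boundary S*=-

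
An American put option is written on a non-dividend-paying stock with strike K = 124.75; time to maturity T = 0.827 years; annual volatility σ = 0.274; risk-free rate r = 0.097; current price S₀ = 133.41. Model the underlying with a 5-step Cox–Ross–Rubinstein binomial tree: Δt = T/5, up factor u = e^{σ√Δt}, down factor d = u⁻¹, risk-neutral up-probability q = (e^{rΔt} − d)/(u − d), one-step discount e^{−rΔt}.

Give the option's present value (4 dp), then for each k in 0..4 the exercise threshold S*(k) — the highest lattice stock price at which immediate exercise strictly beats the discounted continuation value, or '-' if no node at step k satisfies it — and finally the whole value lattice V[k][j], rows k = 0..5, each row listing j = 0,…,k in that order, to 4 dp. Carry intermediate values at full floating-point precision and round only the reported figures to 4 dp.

price = 6.0757
boundary = - - - 95.4998 106.7574
tree:
6.0757
10.6843 2.4022
18.1264 4.7781 0.4868
29.2502 9.3625 1.0862 0.0000
39.3206 17.9926 2.4237 0.0000 0.0000
48.3291 29.2502 5.4080 0.0000 0.0000 0.0000

Δt=0.16540, u=1.11788, d=0.89455, q=0.54459, disc=e^(-rΔt)=0.98408
k=5 terminal: V=max(K-S,0) → 48.3291 29.2502 5.4080 0.0000 0.0000 0.0000
k=4: j=0 S=85.4294 intr=39.3206 cont=37.3351 V=39.3206[EX]; j=1 S=106.7574 intr=17.9926 cont=16.0071 V=17.9926[EX]; j=2 S=133.4100 intr=0.0000 cont=2.4237 V=2.4237[hold]; j=3 S=166.7166 intr=0.0000 cont=0.0000 V=0.0000[hold]; j=4 S=208.3384 intr=0.0000 cont=0.0000 V=0.0000[hold]  S*(4)=106.7574
k=3: j=0 S=95.4998 intr=29.2502 cont=27.2647 V=29.2502[EX]; j=1 S=119.3420 intr=5.4080 cont=9.3625 V=9.3625[hold]; j=2 S=149.1364 intr=0.0000 cont=1.0862 V=1.0862[hold]; j=3 S=186.3692 intr=0.0000 cont=0.0000 V=0.0000[hold]  S*(3)=95.4998
k=2: j=0 S=106.7574 intr=17.9926 cont=18.1264 V=18.1264[hold]; j=1 S=133.4100 intr=0.0000 cont=4.7781 V=4.7781[hold]; j=2 S=166.7166 intr=0.0000 cont=0.4868 V=0.4868[hold]  S*(2)=-
k=1: j=0 S=119.3420 intr=5.4080 cont=10.6843 V=10.6843[hold]; j=1 S=149.1364 intr=0.0000 cont=2.4022 V=2.4022[hold]  S*(1)=-
k=0: j=0 S=133.4100 intr=0.0000 cont=6.0757 V=6.0757[hold]  S*(0)=-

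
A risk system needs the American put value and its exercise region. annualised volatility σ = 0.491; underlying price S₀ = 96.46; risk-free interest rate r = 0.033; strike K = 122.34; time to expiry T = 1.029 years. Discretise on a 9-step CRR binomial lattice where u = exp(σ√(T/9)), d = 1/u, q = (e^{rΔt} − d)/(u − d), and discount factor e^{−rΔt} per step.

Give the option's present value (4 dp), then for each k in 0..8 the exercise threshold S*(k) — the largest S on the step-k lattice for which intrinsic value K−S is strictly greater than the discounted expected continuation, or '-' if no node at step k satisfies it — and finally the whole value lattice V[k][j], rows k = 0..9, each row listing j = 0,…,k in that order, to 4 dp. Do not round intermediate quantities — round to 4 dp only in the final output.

Δt=0.11433  u=1.18060  d=0.84703  q=0.46992  discount=0.99623
step 9 (expiry): payoffs max(K−S,0) = 100.6918 92.1664 80.2835 63.7209 40.6358 8.4593 0.0000 0.0000 0.0000 0.0000
step 8: (k=8,j=0): S=25.5579, (K−S)⁺=96.7821, hold=96.3214 ⇒ V=96.7821 exercise | (k=8,j=1): S=35.6230, (K−S)⁺=86.7170, hold=86.2563 ⇒ V=86.7170 exercise | (k=8,j=2): S=49.6519, (K−S)⁺=72.6881, hold=72.2274 ⇒ V=72.6881 exercise | (k=8,j=3): S=69.2057, (K−S)⁺=53.1343, hold=52.6736 ⇒ V=53.1343 exercise | (k=8,j=4): S=96.4600, (K−S)⁺=25.8800, hold=25.4193 ⇒ V=25.8800 exercise | (k=8,j=5): S=134.4476, (K−S)⁺=0.0000, hold=4.4672 ⇒ V=4.4672 continue | (k=8,j=6): S=187.3952, (K−S)⁺=0.0000, hold=0.0000 ⇒ V=0.0000 continue | (k=8,j=7): S=261.1946, (K−S)⁺=0.0000, hold=0.0000 ⇒ V=0.0000 continue | (k=8,j=8): S=364.0573, (K−S)⁺=0.0000, hold=0.0000 ⇒ V=0.0000 continue  boundary S*=96.4600
step 7: (k=7,j=0): S=30.1736, (K−S)⁺=92.1664, hold=91.7057 ⇒ V=92.1664 exercise | (k=7,j=1): S=42.0565, (K−S)⁺=80.2835, hold=79.8228 ⇒ V=80.2835 exercise | (k=7,j=2): S=58.6191, (K−S)⁺=63.7209, hold=63.2602 ⇒ V=63.7209 exercise | (k=7,j=3): S=81.7042, (K−S)⁺=40.6358, hold=40.1751 ⇒ V=40.6358 exercise | (k=7,j=4): S=113.8807, (K−S)⁺=8.4593, hold=15.7581 ⇒ V=15.7581 continue | (k=7,j=5): S=158.7288, (K−S)⁺=0.0000, hold=2.3591 ⇒ V=2.3591 continue | (k=7,j=6): S=221.2388, (K−S)⁺=0.0000, hold=0.0000 ⇒ V=0.0000 continue | (k=7,j=7): S=308.3664, (K−S)⁺=0.0000, hold=0.0000 ⇒ V=0.0000 continue  boundary S*=81.7042
step 6: (k=6,j=0): S=35.6230, (K−S)⁺=86.7170, hold=86.2563 ⇒ V=86.7170 exercise | (k=6,j=1): S=49.6519, (K−S)⁺=72.6881, hold=72.2274 ⇒ V=72.6881 exercise | (k=6,j=2): S=69.2057, (K−S)⁺=53.1343, hold=52.6736 ⇒ V=53.1343 exercise | (k=6,j=3): S=96.4600, (K−S)⁺=25.8800, hold=28.8362 ⇒ V=28.8362 continue | (k=6,j=4): S=134.4476, (K−S)⁺=0.0000, hold=9.4260 ⇒ V=9.4260 continue | (k=6,j=5): S=187.3952, (K−S)⁺=0.0000, hold=1.2458 ⇒ V=1.2458 continue | (k=6,j=6): S=261.1946, (K−S)⁺=0.0000, hold=0.0000 ⇒ V=0.0000 continue  boundary S*=69.2057
step 5: (k=5,j=0): S=42.0565, (K−S)⁺=80.2835, hold=79.8228 ⇒ V=80.2835 exercise | (k=5,j=1): S=58.6191, (K−S)⁺=63.7209, hold=63.2602 ⇒ V=63.7209 exercise | (k=5,j=2): S=81.7042, (K−S)⁺=40.6358, hold=41.5590 ⇒ V=41.5590 continue | (k=5,j=3): S=113.8807, (K−S)⁺=8.4593, hold=19.6407 ⇒ V=19.6407 continue | (k=5,j=4): S=158.7288, (K−S)⁺=0.0000, hold=5.5609 ⇒ V=5.5609 continue | (k=5,j=5): S=221.2388, (K−S)⁺=0.0000, hold=0.6579 ⇒ V=0.6579 continue  boundary S*=58.6191
step 4: (k=4,j=0): S=49.6519, (K−S)⁺=72.6881, hold=72.2274 ⇒ V=72.6881 exercise | (k=4,j=1): S=69.2057, (K−S)⁺=53.1343, hold=53.1058 ⇒ V=53.1343 exercise | (k=4,j=2): S=96.4600, (K−S)⁺=25.8800, hold=31.1414 ⇒ V=31.1414 continue | (k=4,j=3): S=134.4476, (K−S)⁺=0.0000, hold=12.9752 ⇒ V=12.9752 continue | (k=4,j=4): S=187.3952, (K−S)⁺=0.0000, hold=3.2446 ⇒ V=3.2446 continue  boundary S*=69.2057
step 3: (k=3,j=0): S=58.6191, (K−S)⁺=63.7209, hold=63.2602 ⇒ V=63.7209 exercise | (k=3,j=1): S=81.7042, (K−S)⁺=40.6358, hold=42.6382 ⇒ V=42.6382 continue | (k=3,j=2): S=113.8807, (K−S)⁺=8.4593, hold=22.5196 ⇒ V=22.5196 continue | (k=3,j=3): S=158.7288, (K−S)⁺=0.0000, hold=8.3710 ⇒ V=8.3710 continue  boundary S*=58.6191
step 2: (k=2,j=0): S=69.2057, (K−S)⁺=53.1343, hold=53.6111 ⇒ V=53.6111 continue | (k=2,j=1): S=96.4600, (K−S)⁺=25.8800, hold=33.0591 ⇒ V=33.0591 continue | (k=2,j=2): S=134.4476, (K−S)⁺=0.0000, hold=15.8111 ⇒ V=15.8111 continue  boundary S*=-
step 1: (k=1,j=0): S=81.7042, (K−S)⁺=40.6358, hold=43.7877 ⇒ V=43.7877 continue | (k=1,j=1): S=113.8807, (K−S)⁺=8.4593, hold=24.8599 ⇒ V=24.8599 continue  boundary S*=-
step 0: (k=0,j=0): S=96.4600, (K−S)⁺=25.8800, hold=34.7617 ⇒ V=34.7617 continue  boundary S*=-

price = 34.7617
boundary = - - - 58.6191 69.2057 58.6191 69.2057 81.7042 96.4600
tree:
34.7617
43.7877 24.8599
53.6111 33.0591 15.8111
63.7209 42.6382 22.5196 8.3710
72.6881 53.1343 31.1414 12.9752 3.2446
80.2835 63.7209 41.5590 19.6407 5.5609 0.6579
86.7170 72.6881 53.1343 28.8362 9.4260 1.2458 0.0000
92.1664 80.2835 63.7209 40.6358 15.7581 2.3591 0.0000 0.0000
96.7821 86.7170 72.6881 53.1343 25.8800 4.4672 0.0000 0.0000 0.0000
100.6918 92.1664 80.2835 63.7209 40.6358 8.4593 0.0000 0.0000 0.0000 0.0000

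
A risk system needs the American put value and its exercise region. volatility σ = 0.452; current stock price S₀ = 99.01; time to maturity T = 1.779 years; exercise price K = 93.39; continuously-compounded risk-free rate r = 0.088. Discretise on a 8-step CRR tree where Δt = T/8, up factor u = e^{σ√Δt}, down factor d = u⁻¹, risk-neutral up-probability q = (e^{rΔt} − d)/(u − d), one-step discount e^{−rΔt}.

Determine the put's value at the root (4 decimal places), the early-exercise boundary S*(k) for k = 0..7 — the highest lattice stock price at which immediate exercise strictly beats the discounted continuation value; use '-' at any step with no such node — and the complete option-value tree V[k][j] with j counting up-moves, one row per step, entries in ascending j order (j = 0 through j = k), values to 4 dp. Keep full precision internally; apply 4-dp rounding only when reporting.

Δt=0.22237, u=1.23757, d=0.80804, q=0.49292, disc=e^(-rΔt)=0.98062
k=8 terminal: V=max(K-S,0) → 75.3960 65.8309 51.1812 28.7441 0.0000 0.0000 0.0000 0.0000 0.0000
k=7: j=0 S=22.2687 intr=71.1213 cont=69.3115 V=71.1213[EX]; j=1 S=34.1062 intr=59.2838 cont=57.4740 V=59.2838[EX]; j=2 S=52.2362 intr=41.1538 cont=39.3440 V=41.1538[EX]; j=3 S=80.0037 intr=13.3863 cont=14.2931 V=14.2931[hold]; j=4 S=122.5316 intr=0.0000 cont=0.0000 V=0.0000[hold]; j=5 S=187.6662 intr=0.0000 cont=0.0000 V=0.0000[hold]; j=6 S=287.4248 intr=0.0000 cont=0.0000 V=0.0000[hold]; j=7 S=440.2124 intr=0.0000 cont=0.0000 V=0.0000[hold]  S*(7)=52.2362
k=6: j=0 S=27.5591 intr=65.8309 cont=64.0211 V=65.8309[EX]; j=1 S=42.2088 intr=51.1812 cont=49.3714 V=51.1812[EX]; j=2 S=64.6459 intr=28.7441 cont=27.3726 V=28.7441[EX]; j=3 S=99.0100 intr=0.0000 cont=7.1073 V=7.1073[hold]; j=4 S=151.6412 intr=0.0000 cont=0.0000 V=0.0000[hold]; j=5 S=232.2497 intr=0.0000 cont=0.0000 V=0.0000[hold]; j=6 S=355.7077 intr=0.0000 cont=0.0000 V=0.0000[hold]  S*(6)=64.6459
k=5: j=0 S=34.1062 intr=59.2838 cont=57.4740 V=59.2838[EX]; j=1 S=52.2362 intr=41.1538 cont=39.3440 V=41.1538[EX]; j=2 S=80.0037 intr=13.3863 cont=17.7285 V=17.7285[hold]; j=3 S=122.5316 intr=0.0000 cont=3.5341 V=3.5341[hold]; j=4 S=187.6662 intr=0.0000 cont=0.0000 V=0.0000[hold]; j=5 S=287.4248 intr=0.0000 cont=0.0000 V=0.0000[hold]  S*(5)=52.2362
k=4: j=0 S=42.2088 intr=51.1812 cont=49.3714 V=51.1812[EX]; j=1 S=64.6459 intr=28.7441 cont=29.0332 V=29.0332[hold]; j=2 S=99.0100 intr=0.0000 cont=10.5238 V=10.5238[hold]; j=3 S=151.6412 intr=0.0000 cont=1.7573 V=1.7573[hold]; j=4 S=232.2497 intr=0.0000 cont=0.0000 V=0.0000[hold]  S*(4)=42.2088
k=3: j=0 S=52.2362 intr=41.1538 cont=39.4837 V=41.1538[EX]; j=1 S=80.0037 intr=13.3863 cont=19.5237 V=19.5237[hold]; j=2 S=122.5316 intr=0.0000 cont=6.0824 V=6.0824[hold]; j=3 S=187.6662 intr=0.0000 cont=0.8738 V=0.8738[hold]  S*(3)=52.2362
k=2: j=0 S=64.6459 intr=28.7441 cont=29.9009 V=29.9009[hold]; j=1 S=99.0100 intr=0.0000 cont=12.6483 V=12.6483[hold]; j=2 S=151.6412 intr=0.0000 cont=3.4469 V=3.4469[hold]  S*(2)=-
k=1: j=0 S=80.0037 intr=13.3863 cont=20.9821 V=20.9821[hold]; j=1 S=122.5316 intr=0.0000 cont=7.9555 V=7.9555[hold]  S*(1)=-
k=0: j=0 S=99.0100 intr=0.0000 cont=14.2788 V=14.2788[hold]  S*(0)=-

price = 14.2788
boundary = - - - 52.2362 42.2088 52.2362 64.6459 52.2362
tree:
14.2788
20.9821 7.9555
29.9009 12.6483 3.4469
41.1538 19.5237 6.0824 0.8738
51.1812 29.0332 10.5238 1.7573 0.0000
59.2838 41.1538 17.7285 3.5341 0.0000 0.0000
65.8309 51.1812 28.7441 7.1073 0.0000 0.0000 0.0000
71.1213 59.2838 41.1538 14.2931 0.0000 0.0000 0.0000 0.0000
75.3960 65.8309 51.1812 28.7441 0.0000 0.0000 0.0000 0.0000 0.0000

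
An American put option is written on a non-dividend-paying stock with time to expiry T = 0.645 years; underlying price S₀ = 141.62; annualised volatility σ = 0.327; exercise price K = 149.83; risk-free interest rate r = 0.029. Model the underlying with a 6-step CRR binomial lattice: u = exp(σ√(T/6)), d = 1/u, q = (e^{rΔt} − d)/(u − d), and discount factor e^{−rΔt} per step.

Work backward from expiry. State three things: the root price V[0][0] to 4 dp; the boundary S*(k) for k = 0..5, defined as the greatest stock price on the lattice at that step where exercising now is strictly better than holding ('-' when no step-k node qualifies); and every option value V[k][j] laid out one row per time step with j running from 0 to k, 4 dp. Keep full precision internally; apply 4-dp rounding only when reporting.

Δt=0.10750, u=1.11317, d=0.89833, q=0.48776, disc=e^(-rΔt)=0.99689
k=6 terminal: V=max(K-S,0) → 75.3997 57.5995 35.5423 8.2100 0.0000 0.0000 0.0000
k=5: j=0 S=82.8537 intr=66.9763 cont=66.5099 V=66.9763[EX]; j=1 S=102.6685 intr=47.1615 cont=46.6952 V=47.1615[EX]; j=2 S=127.2220 intr=22.6080 cont=22.1417 V=22.6080[EX]; j=3 S=157.6475 intr=0.0000 cont=4.1924 V=4.1924[hold]; j=4 S=195.3494 intr=0.0000 cont=0.0000 V=0.0000[hold]; j=5 S=242.0678 intr=0.0000 cont=0.0000 V=0.0000[hold]  S*(5)=127.2220
k=4: j=0 S=92.2305 intr=57.5995 cont=57.1331 V=57.5995[EX]; j=1 S=114.2877 intr=35.5423 cont=35.0759 V=35.5423[EX]; j=2 S=141.6200 intr=8.2100 cont=13.5833 V=13.5833[hold]; j=3 S=175.4889 intr=0.0000 cont=2.1409 V=2.1409[hold]; j=4 S=217.4576 intr=0.0000 cont=0.0000 V=0.0000[hold]  S*(4)=114.2877
k=3: j=0 S=102.6685 intr=47.1615 cont=46.6952 V=47.1615[EX]; j=1 S=127.2220 intr=22.6080 cont=24.7544 V=24.7544[hold]; j=2 S=157.6475 intr=0.0000 cont=7.9773 V=7.9773[hold]; j=3 S=195.3494 intr=0.0000 cont=1.0932 V=1.0932[hold]  S*(3)=102.6685
k=2: j=0 S=114.2877 intr=35.5423 cont=36.1195 V=36.1195[hold]; j=1 S=141.6200 intr=8.2100 cont=16.5197 V=16.5197[hold]; j=2 S=175.4889 intr=0.0000 cont=4.6052 V=4.6052[hold]  S*(2)=-
k=1: j=0 S=127.2220 intr=22.6080 cont=26.4769 V=26.4769[hold]; j=1 S=157.6475 intr=0.0000 cont=10.6750 V=10.6750[hold]  S*(1)=-
k=0: j=0 S=141.6200 intr=8.2100 cont=18.7110 V=18.7110[hold]  S*(0)=-

price = 18.7110
boundary = - - - 102.6685 114.2877 127.2220
tree:
18.7110
26.4769 10.6750
36.1195 16.5197 4.6052
47.1615 24.7544 7.9773 1.0932
57.5995 35.5423 13.5833 2.1409 0.0000
66.9763 47.1615 22.6080 4.1924 0.0000 0.0000
75.3997 57.5995 35.5423 8.2100 0.0000 0.0000 0.0000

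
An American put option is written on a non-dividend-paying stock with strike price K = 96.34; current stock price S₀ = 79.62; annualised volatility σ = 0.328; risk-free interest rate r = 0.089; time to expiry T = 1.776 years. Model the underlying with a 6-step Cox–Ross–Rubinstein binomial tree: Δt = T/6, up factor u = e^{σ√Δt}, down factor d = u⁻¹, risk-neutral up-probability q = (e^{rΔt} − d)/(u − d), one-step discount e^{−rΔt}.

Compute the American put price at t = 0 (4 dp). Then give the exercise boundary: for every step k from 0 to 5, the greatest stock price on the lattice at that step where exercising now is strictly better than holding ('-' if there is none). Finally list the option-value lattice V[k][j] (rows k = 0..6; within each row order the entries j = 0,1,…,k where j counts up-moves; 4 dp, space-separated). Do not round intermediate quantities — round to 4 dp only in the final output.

params: Δt=0.29600 u=1.19536 d=0.83656 q=0.52990 e^(-rΔt)=0.97400
t_6 payoffs: 69.0490 57.3440 40.6187 16.7200 0.0000 0.0000 0.0000
t_5: node(5,0) S=32.6227 payoff=63.7173 vs cont=61.2124 → 63.7173 [stop]  node(5,1) S=46.6145 payoff=49.7255 vs cont=47.2207 → 49.7255 [stop]  node(5,2) S=66.6073 payoff=29.7327 vs cont=27.2279 → 29.7327 [stop]  node(5,3) S=95.1749 payoff=1.1651 vs cont=7.6557 → 7.6557 [wait]  node(5,4) S=135.9951 payoff=0.0000 vs cont=0.0000 → 0.0000 [wait]  node(5,5) S=194.3230 payoff=0.0000 vs cont=0.0000 → 0.0000 [wait]  ⇒ S*(5)=66.6073
t_4: node(4,0) S=38.9960 payoff=57.3440 vs cont=54.8391 → 57.3440 [stop]  node(4,1) S=55.7213 payoff=40.6187 vs cont=38.1138 → 40.6187 [stop]  node(4,2) S=79.6200 payoff=16.7200 vs cont=17.5651 → 17.5651 [wait]  node(4,3) S=113.7688 payoff=0.0000 vs cont=3.5053 → 3.5053 [wait]  node(4,4) S=162.5638 payoff=0.0000 vs cont=0.0000 → 0.0000 [wait]  ⇒ S*(4)=55.7213
t_3: node(3,0) S=46.6145 payoff=49.7255 vs cont=47.2207 → 49.7255 [stop]  node(3,1) S=66.6073 payoff=29.7327 vs cont=27.6641 → 29.7327 [stop]  node(3,2) S=95.1749 payoff=1.1651 vs cont=9.8518 → 9.8518 [wait]  node(3,3) S=135.9951 payoff=0.0000 vs cont=1.6050 → 1.6050 [wait]  ⇒ S*(3)=66.6073
t_2: node(2,0) S=55.7213 payoff=40.6187 vs cont=38.1138 → 40.6187 [stop]  node(2,1) S=79.6200 payoff=16.7200 vs cont=18.6986 → 18.6986 [wait]  node(2,2) S=113.7688 payoff=0.0000 vs cont=5.3393 → 5.3393 [wait]  ⇒ S*(2)=55.7213
t_1: node(1,0) S=66.6073 payoff=29.7327 vs cont=28.2491 → 29.7327 [stop]  node(1,1) S=95.1749 payoff=1.1651 vs cont=11.3173 → 11.3173 [wait]  ⇒ S*(1)=66.6073
t_0: node(0,0) S=79.6200 payoff=16.7200 vs cont=19.4550 → 19.4550 [wait]  ⇒ S*(0)=-

price = 19.4550
boundary = - 66.6073 55.7213 66.6073 55.7213 66.6073
tree:
19.4550
29.7327 11.3173
40.6187 18.6986 5.3393
49.7255 29.7327 9.8518 1.6050
57.3440 40.6187 17.5651 3.5053 0.0000
63.7173 49.7255 29.7327 7.6557 0.0000 0.0000
69.0490 57.3440 40.6187 16.7200 0.0000 0.0000 0.0000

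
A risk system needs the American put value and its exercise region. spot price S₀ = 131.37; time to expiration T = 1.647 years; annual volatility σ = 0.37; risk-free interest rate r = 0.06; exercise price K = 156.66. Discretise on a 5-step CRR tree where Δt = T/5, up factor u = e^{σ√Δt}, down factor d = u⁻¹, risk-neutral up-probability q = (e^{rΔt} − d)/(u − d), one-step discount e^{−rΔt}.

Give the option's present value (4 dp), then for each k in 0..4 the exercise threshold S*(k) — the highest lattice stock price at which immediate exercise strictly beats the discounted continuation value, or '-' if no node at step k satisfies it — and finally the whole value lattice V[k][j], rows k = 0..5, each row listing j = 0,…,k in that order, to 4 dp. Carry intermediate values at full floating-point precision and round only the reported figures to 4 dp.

price = 33.9607
boundary = - 106.2359 85.9106 106.2359 131.3700
tree:
33.9607
50.4241 18.4540
70.7494 31.1038 6.2302
87.1861 50.4241 12.5523 0.0000
100.4780 70.7494 25.2900 0.0000 0.0000
111.2269 87.1861 50.4241 0.0000 0.0000 0.0000

Δt=0.32940, u=1.23659, d=0.80868, q=0.49376, disc=e^(-rΔt)=0.98043
k=5 terminal: V=max(K-S,0) → 111.2269 87.1861 50.4241 0.0000 0.0000 0.0000
k=4: j=0 S=56.1820 intr=100.4780 cont=97.4122 V=100.4780[EX]; j=1 S=85.9106 intr=70.7494 cont=67.6836 V=70.7494[EX]; j=2 S=131.3700 intr=25.2900 cont=25.0273 V=25.2900[EX]; j=3 S=200.8842 intr=0.0000 cont=0.0000 V=0.0000[hold]; j=4 S=307.1818 intr=0.0000 cont=0.0000 V=0.0000[hold]  S*(4)=131.3700
k=3: j=0 S=69.4739 intr=87.1861 cont=84.1203 V=87.1861[EX]; j=1 S=106.2359 intr=50.4241 cont=47.3582 V=50.4241[EX]; j=2 S=162.4505 intr=0.0000 cont=12.5523 V=12.5523[hold]; j=3 S=248.4109 intr=0.0000 cont=0.0000 V=0.0000[hold]  S*(3)=106.2359
k=2: j=0 S=85.9106 intr=70.7494 cont=67.6836 V=70.7494[EX]; j=1 S=131.3700 intr=25.2900 cont=31.1038 V=31.1038[hold]; j=2 S=200.8842 intr=0.0000 cont=6.2302 V=6.2302[hold]  S*(2)=85.9106
k=1: j=0 S=106.2359 intr=50.4241 cont=50.1727 V=50.4241[EX]; j=1 S=162.4505 intr=0.0000 cont=18.4540 V=18.4540[hold]  S*(1)=106.2359
k=0: j=0 S=131.3700 intr=25.2900 cont=33.9607 V=33.9607[hold]  S*(0)=-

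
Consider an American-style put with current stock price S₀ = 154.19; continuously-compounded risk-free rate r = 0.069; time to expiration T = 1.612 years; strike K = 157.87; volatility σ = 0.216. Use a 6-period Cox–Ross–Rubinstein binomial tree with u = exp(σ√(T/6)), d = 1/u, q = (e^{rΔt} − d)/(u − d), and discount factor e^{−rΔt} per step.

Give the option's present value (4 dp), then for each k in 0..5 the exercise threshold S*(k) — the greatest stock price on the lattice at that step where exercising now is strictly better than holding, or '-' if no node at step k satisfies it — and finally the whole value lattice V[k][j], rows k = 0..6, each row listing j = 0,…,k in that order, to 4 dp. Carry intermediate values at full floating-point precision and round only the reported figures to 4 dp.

params: Δt=0.26867 u=1.11847 d=0.89408 q=0.55543 e^(-rΔt)=0.98163
t_6 payoffs: 79.1081 59.3413 34.6136 3.6800 0.0000 0.0000 0.0000
t_5: node(5,0) S=88.0926 payoff=69.7774 vs cont=66.8778 → 69.7774 [stop]  node(5,1) S=110.2012 payoff=47.6688 vs cont=44.7692 → 47.6688 [stop]  node(5,2) S=137.8583 payoff=20.0117 vs cont=17.1121 → 20.0117 [stop]  node(5,3) S=172.4565 payoff=0.0000 vs cont=1.6060 → 1.6060 [wait]  node(5,4) S=215.7378 payoff=0.0000 vs cont=0.0000 → 0.0000 [wait]  node(5,5) S=269.8814 payoff=0.0000 vs cont=0.0000 → 0.0000 [wait]  ⇒ S*(5)=137.8583
t_4: node(4,0) S=98.5287 payoff=59.3413 vs cont=56.4417 → 59.3413 [stop]  node(4,1) S=123.2564 payoff=34.6136 vs cont=31.7140 → 34.6136 [stop]  node(4,2) S=154.1900 payoff=3.6800 vs cont=9.6089 → 9.6089 [wait]  node(4,3) S=192.8870 payoff=0.0000 vs cont=0.7009 → 0.7009 [wait]  node(4,4) S=241.2957 payoff=0.0000 vs cont=0.0000 → 0.0000 [wait]  ⇒ S*(4)=123.2564
t_3: node(3,0) S=110.2012 payoff=47.6688 vs cont=44.7692 → 47.6688 [stop]  node(3,1) S=137.8583 payoff=20.0117 vs cont=20.3447 → 20.3447 [wait]  node(3,2) S=172.4565 payoff=0.0000 vs cont=4.5755 → 4.5755 [wait]  node(3,3) S=215.7378 payoff=0.0000 vs cont=0.3059 → 0.3059 [wait]  ⇒ S*(3)=110.2012
t_2: node(2,0) S=123.2564 payoff=34.6136 vs cont=31.8955 → 34.6136 [stop]  node(2,1) S=154.1900 payoff=3.6800 vs cont=11.3733 → 11.3733 [wait]  node(2,2) S=192.8870 payoff=0.0000 vs cont=2.1636 → 2.1636 [wait]  ⇒ S*(2)=123.2564
t_1: node(1,0) S=137.8583 payoff=20.0117 vs cont=21.3066 → 21.3066 [wait]  node(1,1) S=172.4565 payoff=0.0000 vs cont=6.1430 → 6.1430 [wait]  ⇒ S*(1)=-
t_0: node(0,0) S=154.1900 payoff=3.6800 vs cont=12.6477 → 12.6477 [wait]  ⇒ S*(0)=-

price = 12.6477
boundary = - - 123.2564 110.2012 123.2564 137.8583
tree:
12.6477
21.3066 6.1430
34.6136 11.3733 2.1636
47.6688 20.3447 4.5755 0.3059
59.3413 34.6136 9.6089 0.7009 0.0000
69.7774 47.6688 20.0117 1.6060 0.0000 0.0000
79.1081 59.3413 34.6136 3.6800 0.0000 0.0000 0.0000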